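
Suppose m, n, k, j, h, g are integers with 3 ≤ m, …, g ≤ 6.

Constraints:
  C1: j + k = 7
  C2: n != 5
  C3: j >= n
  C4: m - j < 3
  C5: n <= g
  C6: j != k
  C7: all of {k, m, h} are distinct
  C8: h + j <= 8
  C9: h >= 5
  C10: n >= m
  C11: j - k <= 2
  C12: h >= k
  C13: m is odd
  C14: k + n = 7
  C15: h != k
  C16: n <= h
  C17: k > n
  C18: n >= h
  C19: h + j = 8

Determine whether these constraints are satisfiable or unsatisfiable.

Constraints 12, 17, and 18 give n < k, k ≤ h, h ≤ n. Chaining: n < k ≤ h ≤ n, which forces n < n — impossible.

Unsatisfiable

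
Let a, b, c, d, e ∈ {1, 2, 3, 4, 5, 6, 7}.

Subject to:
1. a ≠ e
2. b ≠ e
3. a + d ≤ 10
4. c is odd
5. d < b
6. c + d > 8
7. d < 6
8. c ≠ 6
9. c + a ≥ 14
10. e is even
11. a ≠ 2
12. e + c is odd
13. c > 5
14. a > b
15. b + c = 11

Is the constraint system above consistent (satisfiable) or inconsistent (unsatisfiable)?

Setting (a, b, c, d, e) = (7, 4, 7, 2, 6) satisfies everything: constraint 3: a + d = 9; constraint 6: c + d = 9, and the others follow.

Satisfiable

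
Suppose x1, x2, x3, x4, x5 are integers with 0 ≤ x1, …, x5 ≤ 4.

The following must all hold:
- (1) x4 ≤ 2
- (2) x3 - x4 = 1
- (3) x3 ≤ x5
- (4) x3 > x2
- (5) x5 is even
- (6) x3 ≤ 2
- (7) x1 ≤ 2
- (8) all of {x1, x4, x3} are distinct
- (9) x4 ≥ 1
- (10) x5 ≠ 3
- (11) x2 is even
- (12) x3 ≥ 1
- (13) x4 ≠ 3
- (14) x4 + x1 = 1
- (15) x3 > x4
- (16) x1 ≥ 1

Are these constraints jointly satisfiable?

Constraints 1, 6, 7, 9, 12, and 16 confine each of x1, x4, x3 to the 2 values {1, 2}.
Constraint 8 requires all 3 of them to be distinct, but only 2 values are available — impossible by the pigeonhole principle.

Unsatisfiable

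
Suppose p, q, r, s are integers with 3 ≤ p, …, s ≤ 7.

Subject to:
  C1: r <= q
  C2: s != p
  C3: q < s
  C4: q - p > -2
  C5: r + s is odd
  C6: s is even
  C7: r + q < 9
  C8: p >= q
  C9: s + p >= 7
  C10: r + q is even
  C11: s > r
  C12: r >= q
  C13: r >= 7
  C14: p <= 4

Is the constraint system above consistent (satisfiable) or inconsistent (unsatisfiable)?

From constraints 1 and 13: q ≥ r and r ≥ 7, so q ≥ 7. From constraints 8 and 14: q ≤ p and p ≤ 4, so q ≤ 4. But 4 < 7, so no value of q works.

Unsatisfiable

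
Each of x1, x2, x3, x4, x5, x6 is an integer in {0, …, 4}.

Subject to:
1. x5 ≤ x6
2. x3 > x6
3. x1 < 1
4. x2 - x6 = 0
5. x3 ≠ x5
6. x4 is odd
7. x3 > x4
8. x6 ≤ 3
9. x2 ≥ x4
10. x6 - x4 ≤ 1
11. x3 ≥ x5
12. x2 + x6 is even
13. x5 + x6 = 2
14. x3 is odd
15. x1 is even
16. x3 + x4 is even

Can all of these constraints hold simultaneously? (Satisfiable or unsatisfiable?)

Try x1 = 0, x2 = 1, x3 = 3, x4 = 1, x5 = 1, x6 = 1.
Check constraint 4: x2 - x6 = 0; constraint 10: x6 - x4 = 0; constraint 13: x5 + x6 = 2. The remaining constraints are straightforward to verify.

Satisfiable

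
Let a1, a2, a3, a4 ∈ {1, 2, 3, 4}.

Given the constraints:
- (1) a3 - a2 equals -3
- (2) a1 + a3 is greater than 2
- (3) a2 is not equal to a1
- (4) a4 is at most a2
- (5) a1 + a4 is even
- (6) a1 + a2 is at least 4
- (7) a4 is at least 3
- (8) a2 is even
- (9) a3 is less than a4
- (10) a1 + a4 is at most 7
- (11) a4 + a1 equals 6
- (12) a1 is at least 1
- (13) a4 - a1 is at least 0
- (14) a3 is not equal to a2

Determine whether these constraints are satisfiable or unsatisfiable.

Satisfiable

Try a1 = 2, a2 = 4, a3 = 1, a4 = 4.
Check constraint 1: a3 - a2 = -3; constraint 2: a1 + a3 = 3. The remaining constraints are straightforward to verify.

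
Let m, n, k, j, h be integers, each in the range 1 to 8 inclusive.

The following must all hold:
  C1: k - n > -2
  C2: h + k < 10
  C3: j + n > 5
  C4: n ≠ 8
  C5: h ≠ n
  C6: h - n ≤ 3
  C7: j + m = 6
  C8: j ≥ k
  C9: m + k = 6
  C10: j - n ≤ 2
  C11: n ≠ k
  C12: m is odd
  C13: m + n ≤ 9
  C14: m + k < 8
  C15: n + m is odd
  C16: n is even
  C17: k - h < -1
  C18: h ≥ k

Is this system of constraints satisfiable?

Satisfiable

The assignment m = 3, n = 4, k = 3, j = 3, h = 5 works:
  constraint 1 holds since k - n = -1.
  constraint 2 holds since h + k = 8.
  constraint 3 holds since j + n = 7.
The rest check out directly.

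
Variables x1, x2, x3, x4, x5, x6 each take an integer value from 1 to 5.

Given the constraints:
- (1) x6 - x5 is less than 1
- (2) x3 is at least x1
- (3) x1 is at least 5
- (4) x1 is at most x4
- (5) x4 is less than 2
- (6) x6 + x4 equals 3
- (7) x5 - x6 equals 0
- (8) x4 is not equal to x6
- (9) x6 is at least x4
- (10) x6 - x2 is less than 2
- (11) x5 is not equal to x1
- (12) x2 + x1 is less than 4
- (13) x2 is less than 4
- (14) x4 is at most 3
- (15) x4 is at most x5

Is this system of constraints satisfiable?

From constraints 3 and 4: x4 ≥ x1 and x1 ≥ 5, so x4 ≥ 5. From constraint 14: x4 ≤ 3. But 3 < 5, so no value of x4 works.

Unsatisfiable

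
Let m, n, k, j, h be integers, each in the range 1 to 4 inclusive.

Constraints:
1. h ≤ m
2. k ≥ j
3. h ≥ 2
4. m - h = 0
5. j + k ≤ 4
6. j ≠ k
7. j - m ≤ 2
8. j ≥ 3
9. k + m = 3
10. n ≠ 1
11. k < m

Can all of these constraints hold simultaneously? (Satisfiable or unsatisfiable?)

Unsatisfiable

From constraints 2 and 8: k ≥ j ≥ 3. From constraints 1 and 3: m ≥ h ≥ 2. Hence k + m ≥ 5. But constraint 9 requires k + m = 3, and 3 < 5. Contradiction.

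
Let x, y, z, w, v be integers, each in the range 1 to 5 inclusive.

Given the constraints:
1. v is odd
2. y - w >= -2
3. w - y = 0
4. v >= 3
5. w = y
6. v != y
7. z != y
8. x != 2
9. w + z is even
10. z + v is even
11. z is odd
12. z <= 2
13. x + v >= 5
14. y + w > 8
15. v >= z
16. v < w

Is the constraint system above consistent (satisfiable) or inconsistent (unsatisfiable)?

Satisfiable

Take x = 5, y = 5, z = 1, w = 5, v = 3. Then constraint 2: y - w = 0; constraint 3: w - y = 0; constraint 13: x + v = 8, and every other listed constraint is also met.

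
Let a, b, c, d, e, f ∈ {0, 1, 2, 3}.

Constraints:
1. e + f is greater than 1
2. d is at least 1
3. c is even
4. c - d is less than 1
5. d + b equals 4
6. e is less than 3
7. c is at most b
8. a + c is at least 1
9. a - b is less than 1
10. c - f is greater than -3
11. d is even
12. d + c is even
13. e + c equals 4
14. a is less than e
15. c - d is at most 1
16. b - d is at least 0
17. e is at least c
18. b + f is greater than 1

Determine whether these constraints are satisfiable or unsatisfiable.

Setting (a, b, c, d, e, f) = (0, 2, 2, 2, 2, 2) satisfies everything: constraint 1: e + f = 4; constraint 4: c - d = 0; constraint 5: d + b = 4, and the others follow.

Satisfiable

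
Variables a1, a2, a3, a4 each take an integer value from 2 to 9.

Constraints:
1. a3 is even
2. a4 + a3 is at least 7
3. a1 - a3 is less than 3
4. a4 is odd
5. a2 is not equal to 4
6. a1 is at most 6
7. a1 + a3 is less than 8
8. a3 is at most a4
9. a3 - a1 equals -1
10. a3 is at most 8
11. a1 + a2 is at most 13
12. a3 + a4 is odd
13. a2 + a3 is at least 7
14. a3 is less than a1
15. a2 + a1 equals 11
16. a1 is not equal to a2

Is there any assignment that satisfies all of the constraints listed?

One satisfying assignment is a1 = 3, a2 = 8, a3 = 2, a4 = 7.
For the less obvious constraints — constraint 2: a4 + a3 = 9; constraint 3: a1 - a3 = 1 — and the others hold by inspection.

Satisfiable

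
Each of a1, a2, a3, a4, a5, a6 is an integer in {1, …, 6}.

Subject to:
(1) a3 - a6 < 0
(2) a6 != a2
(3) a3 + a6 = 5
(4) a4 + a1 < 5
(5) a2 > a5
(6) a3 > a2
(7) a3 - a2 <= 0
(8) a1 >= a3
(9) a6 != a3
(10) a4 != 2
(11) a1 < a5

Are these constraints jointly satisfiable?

Constraints 5, 6, 8, and 11 give a2 < a3, a3 ≤ a1, a1 < a5, a5 < a2. Chaining: a2 < a3 ≤ a1 < a5 < a2, which forces a2 < a2 — impossible.

Unsatisfiable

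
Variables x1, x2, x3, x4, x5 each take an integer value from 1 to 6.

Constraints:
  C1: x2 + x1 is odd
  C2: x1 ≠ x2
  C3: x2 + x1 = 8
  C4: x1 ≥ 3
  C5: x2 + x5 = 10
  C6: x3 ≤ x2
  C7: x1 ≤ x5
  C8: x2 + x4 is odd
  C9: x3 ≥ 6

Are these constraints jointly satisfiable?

From constraints 6 and 9: x2 ≥ x3 ≥ 6. From constraint 4: x1 ≥ 3. Hence x2 + x1 ≥ 9. But constraint 3 requires x2 + x1 = 8, and 8 < 9. Contradiction.

Unsatisfiable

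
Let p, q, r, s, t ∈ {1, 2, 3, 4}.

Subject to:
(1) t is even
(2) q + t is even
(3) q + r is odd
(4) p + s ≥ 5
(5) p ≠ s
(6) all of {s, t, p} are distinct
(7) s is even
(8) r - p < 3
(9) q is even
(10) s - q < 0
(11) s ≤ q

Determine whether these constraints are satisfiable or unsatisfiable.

Satisfiable

Take p = 3, q = 4, r = 3, s = 2, t = 4. Then constraint 4: p + s = 5; constraint 8: r - p = 0; constraint 10: s - q = -2, and every other listed constraint is also met.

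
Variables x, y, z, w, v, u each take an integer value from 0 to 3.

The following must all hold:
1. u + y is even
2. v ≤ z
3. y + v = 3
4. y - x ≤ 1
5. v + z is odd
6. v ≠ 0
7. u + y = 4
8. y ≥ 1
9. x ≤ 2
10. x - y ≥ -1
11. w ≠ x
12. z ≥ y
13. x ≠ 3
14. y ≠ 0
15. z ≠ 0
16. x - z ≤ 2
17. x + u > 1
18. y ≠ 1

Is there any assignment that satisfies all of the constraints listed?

Satisfiable

Try x = 1, y = 2, z = 2, w = 0, v = 1, u = 2.
Check constraint 3: y + v = 3; constraint 4: y - x = 1; constraint 7: u + y = 4. The remaining constraints are straightforward to verify.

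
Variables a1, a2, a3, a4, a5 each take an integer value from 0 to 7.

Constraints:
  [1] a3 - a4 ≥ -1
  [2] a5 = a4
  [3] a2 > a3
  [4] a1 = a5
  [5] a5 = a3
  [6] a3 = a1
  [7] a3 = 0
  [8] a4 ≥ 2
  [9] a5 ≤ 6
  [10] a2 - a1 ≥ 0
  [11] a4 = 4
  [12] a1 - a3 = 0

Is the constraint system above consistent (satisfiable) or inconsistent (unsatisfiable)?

Constraint 7 fixes a3 = 0 and constraint 11 fixes a4 = 4. Constraints 2, 4, and 6 give a3 = a1 = a5 = a4, so a3 = a4. But 0 ≠ 4 — contradiction.

Unsatisfiable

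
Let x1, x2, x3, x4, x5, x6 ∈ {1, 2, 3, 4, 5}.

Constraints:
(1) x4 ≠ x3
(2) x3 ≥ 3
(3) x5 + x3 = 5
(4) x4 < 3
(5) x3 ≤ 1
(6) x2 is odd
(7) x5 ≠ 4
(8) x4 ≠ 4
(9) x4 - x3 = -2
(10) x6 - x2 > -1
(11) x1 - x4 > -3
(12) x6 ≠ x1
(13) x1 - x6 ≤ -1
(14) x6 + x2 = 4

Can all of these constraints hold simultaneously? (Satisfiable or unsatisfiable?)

Unsatisfiable

From constraint 2: x3 ≥ 3. From constraint 5: x3 ≤ 1. But 1 < 3, so no value of x3 works.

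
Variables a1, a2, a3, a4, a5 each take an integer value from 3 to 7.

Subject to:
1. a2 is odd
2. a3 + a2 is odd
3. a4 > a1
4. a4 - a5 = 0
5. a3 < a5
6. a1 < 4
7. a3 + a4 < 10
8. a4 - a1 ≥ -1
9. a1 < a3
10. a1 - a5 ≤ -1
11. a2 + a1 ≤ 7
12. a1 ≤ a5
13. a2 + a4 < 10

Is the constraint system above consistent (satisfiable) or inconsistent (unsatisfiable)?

Setting (a1, a2, a3, a4, a5) = (3, 3, 4, 5, 5) satisfies everything: constraint 4: a4 - a5 = 0; constraint 7: a3 + a4 = 9; constraint 8: a4 - a1 = 2, and the others follow.

Satisfiable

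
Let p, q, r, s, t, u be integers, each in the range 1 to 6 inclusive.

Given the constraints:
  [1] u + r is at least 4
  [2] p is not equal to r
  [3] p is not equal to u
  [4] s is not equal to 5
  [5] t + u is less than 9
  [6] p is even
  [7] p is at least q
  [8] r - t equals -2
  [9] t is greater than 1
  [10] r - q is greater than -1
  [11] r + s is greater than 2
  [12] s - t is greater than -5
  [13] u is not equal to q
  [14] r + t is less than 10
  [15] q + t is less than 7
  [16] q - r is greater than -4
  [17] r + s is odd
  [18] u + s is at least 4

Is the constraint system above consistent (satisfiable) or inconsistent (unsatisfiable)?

The assignment p = 4, q = 1, r = 3, s = 2, t = 5, u = 3 works:
  constraint 1 holds since u + r = 6.
  constraint 5 holds since t + u = 8.
The rest check out directly.

Satisfiable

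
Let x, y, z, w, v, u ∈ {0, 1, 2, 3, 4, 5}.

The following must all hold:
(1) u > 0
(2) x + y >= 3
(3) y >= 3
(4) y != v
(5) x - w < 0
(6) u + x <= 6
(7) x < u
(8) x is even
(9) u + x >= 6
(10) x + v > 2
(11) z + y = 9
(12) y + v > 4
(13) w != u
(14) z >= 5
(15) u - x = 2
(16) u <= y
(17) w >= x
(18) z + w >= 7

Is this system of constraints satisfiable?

Satisfiable

One satisfying assignment is x = 2, y = 4, z = 5, w = 5, v = 2, u = 4.
For the less obvious constraints — constraint 2: x + y = 6; constraint 5: x - w = -3 — and the others hold by inspection.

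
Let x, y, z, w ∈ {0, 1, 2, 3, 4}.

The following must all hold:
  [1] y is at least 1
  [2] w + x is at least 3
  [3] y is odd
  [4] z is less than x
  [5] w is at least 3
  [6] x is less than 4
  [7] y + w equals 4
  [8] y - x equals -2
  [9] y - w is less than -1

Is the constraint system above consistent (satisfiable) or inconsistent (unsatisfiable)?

Satisfiable

Setting (x, y, z, w) = (3, 1, 1, 3) satisfies everything: constraint 2: w + x = 6; constraint 7: y + w = 4, and the others follow.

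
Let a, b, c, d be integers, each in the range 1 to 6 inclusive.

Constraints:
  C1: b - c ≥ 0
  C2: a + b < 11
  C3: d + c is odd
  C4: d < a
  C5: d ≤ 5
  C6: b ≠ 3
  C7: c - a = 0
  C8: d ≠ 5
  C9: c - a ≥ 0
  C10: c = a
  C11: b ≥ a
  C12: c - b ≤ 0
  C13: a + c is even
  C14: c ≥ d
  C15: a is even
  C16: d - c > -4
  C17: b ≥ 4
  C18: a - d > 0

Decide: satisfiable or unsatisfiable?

Satisfiable

Setting (a, b, c, d) = (4, 4, 4, 1) satisfies everything: constraint 1: b - c = 0; constraint 2: a + b = 8, and the others follow.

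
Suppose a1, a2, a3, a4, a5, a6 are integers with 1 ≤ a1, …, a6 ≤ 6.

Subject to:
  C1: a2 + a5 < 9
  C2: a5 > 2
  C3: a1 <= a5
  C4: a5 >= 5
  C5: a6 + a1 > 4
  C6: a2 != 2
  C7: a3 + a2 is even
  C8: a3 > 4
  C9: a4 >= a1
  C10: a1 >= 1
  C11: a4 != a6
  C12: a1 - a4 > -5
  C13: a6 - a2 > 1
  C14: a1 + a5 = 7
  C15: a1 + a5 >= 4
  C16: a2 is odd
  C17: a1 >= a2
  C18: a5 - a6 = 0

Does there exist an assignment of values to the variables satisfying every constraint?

The assignment a1 = 2, a2 = 1, a3 = 5, a4 = 6, a5 = 5, a6 = 5 works:
  constraint 1 holds since a2 + a5 = 6.
  constraint 5 holds since a6 + a1 = 7.
  constraint 12 holds since a1 - a4 = -4.
The rest check out directly.

Satisfiable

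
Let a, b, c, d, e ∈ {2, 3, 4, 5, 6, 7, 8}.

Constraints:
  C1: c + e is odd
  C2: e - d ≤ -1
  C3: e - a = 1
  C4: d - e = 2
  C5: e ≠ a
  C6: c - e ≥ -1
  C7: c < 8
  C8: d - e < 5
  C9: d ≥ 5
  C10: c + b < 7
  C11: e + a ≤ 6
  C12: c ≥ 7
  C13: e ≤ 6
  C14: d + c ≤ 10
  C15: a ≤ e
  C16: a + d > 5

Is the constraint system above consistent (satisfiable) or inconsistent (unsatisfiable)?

From constraint 9: d ≥ 5. From constraint 12: c ≥ 7. Hence d + c ≥ 12. But constraint 14 requires d + c ≤ 10, and 10 < 12. Contradiction.

Unsatisfiable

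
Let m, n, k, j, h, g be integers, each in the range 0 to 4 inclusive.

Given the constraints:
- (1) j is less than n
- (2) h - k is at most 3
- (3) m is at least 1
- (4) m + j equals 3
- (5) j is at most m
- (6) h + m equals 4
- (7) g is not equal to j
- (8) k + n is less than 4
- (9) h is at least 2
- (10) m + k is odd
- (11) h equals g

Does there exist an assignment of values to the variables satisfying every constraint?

The assignment m = 2, n = 2, k = 1, j = 1, h = 2, g = 2 works:
  constraint 2 holds since h - k = 1.
  constraint 4 holds since m + j = 3.
  constraint 6 holds since h + m = 4.
The rest check out directly.

Satisfiable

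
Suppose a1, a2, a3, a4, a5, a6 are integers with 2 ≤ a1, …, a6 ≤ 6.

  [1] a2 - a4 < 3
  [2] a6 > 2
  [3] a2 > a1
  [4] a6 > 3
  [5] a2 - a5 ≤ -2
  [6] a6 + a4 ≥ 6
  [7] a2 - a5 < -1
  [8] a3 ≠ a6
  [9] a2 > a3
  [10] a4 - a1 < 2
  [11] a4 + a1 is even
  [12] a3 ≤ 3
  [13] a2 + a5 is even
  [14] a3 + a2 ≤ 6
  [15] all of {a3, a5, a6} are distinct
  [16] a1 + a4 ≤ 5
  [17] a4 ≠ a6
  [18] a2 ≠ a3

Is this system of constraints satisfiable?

Satisfiable

Try a1 = 2, a2 = 4, a3 = 2, a4 = 2, a5 = 6, a6 = 4.
Check constraint 1: a2 - a4 = 2; constraint 5: a2 - a5 = -2. The remaining constraints are straightforward to verify.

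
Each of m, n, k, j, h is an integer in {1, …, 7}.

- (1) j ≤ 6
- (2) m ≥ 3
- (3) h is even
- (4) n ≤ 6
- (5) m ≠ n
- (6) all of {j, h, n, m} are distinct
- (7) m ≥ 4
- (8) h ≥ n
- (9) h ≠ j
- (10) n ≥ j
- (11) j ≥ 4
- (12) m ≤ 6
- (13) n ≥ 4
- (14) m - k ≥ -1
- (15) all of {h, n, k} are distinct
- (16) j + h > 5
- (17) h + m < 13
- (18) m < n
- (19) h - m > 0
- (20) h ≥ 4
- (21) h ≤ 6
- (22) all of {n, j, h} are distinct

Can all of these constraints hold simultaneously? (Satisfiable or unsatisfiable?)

Constraints 1, 4, 7, 11, 12, 13, 20, and 21 confine each of j, h, n, m to the 3 values {4, …, 6}.
Constraint 6 requires all 4 of them to be distinct, but only 3 values are available — impossible by the pigeonhole principle.

Unsatisfiable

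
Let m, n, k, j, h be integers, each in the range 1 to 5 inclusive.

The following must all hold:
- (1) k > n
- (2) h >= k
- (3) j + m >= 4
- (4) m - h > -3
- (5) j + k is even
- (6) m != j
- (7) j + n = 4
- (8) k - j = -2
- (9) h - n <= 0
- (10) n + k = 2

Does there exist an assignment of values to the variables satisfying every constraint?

Constraints 1, 2, and 9 give h ≤ n, n < k, k ≤ h. Chaining: h ≤ n < k ≤ h, which forces h < h — impossible.

Unsatisfiable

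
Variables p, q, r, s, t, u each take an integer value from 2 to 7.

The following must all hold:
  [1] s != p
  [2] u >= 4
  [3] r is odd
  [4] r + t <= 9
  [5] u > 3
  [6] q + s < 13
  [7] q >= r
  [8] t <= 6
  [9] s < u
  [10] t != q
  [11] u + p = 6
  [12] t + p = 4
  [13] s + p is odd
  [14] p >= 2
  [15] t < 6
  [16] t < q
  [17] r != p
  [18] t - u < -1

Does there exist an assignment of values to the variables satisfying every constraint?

Satisfiable

One satisfying assignment is p = 2, q = 7, r = 7, s = 3, t = 2, u = 4.
For the less obvious constraints — constraint 4: r + t = 9; constraint 6: q + s = 10 — and the others hold by inspection.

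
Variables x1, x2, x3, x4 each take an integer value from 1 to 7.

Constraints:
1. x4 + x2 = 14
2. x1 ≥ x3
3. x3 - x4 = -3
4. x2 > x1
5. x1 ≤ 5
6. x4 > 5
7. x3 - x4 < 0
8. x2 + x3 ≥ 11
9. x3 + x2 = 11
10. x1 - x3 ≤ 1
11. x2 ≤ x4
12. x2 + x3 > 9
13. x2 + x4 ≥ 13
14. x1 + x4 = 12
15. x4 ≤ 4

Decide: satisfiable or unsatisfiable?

From constraints 11 and 15: x2 ≤ x4 ≤ 4. From constraints 2 and 5: x3 ≤ x1 ≤ 5. Hence x2 + x3 ≤ 9. But constraint 8 requires x2 + x3 ≥ 11, and 11 > 9. Contradiction.

Unsatisfiable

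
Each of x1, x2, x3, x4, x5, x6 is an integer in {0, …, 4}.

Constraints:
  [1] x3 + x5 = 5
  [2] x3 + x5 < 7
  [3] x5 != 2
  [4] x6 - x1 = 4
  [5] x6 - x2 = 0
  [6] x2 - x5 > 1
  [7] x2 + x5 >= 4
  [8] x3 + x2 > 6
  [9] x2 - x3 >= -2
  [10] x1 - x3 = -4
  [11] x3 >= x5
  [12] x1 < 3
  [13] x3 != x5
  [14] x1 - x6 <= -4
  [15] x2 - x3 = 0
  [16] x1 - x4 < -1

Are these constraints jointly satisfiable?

Setting (x1, x2, x3, x4, x5, x6) = (0, 4, 4, 3, 1, 4) satisfies everything: constraint 1: x3 + x5 = 5; constraint 2: x3 + x5 = 5; constraint 4: x6 - x1 = 4, and the others follow.

Satisfiable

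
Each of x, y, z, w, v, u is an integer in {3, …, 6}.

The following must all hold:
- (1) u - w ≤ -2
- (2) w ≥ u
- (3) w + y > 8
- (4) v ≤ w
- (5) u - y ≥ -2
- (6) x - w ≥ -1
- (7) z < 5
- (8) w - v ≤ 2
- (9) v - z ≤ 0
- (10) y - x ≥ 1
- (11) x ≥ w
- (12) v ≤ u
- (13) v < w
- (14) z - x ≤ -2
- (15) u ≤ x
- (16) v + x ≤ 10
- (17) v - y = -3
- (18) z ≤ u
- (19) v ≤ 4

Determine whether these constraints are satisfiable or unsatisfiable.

Constraints 1, 5, 8, 9, 10, and 14 give z − v ≥ 0, v − w ≥ -2, w − u ≥ 2, u − y ≥ -2, y − x ≥ 1, x − z ≥ 2.
Adding all 6 inequalities: the left sides telescope to 0, and the right sides sum to 0 + (-2) + 2 + (-2) + 1 + 2 = 1. So 0 ≥ 1, which is false.

Unsatisfiable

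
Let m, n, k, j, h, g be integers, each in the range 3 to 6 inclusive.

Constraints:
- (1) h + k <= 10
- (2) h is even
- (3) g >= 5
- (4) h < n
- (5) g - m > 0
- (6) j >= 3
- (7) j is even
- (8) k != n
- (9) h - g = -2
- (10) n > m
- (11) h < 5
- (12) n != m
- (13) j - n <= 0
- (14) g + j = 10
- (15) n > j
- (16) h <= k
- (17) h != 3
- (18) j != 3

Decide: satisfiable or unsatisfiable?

The assignment m = 3, n = 5, k = 4, j = 4, h = 4, g = 6 works:
  constraint 1 holds since h + k = 8.
  constraint 5 holds since g - m = 3.
The rest check out directly.

Satisfiable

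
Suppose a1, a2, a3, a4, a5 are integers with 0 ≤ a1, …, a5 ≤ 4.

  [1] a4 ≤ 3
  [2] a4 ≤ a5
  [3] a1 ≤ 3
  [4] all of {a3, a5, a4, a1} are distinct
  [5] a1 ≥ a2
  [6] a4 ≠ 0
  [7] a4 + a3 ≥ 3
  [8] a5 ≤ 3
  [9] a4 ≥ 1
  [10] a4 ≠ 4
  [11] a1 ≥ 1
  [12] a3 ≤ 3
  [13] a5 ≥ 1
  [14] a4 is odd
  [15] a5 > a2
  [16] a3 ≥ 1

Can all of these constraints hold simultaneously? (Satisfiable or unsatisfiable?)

Unsatisfiable

Constraints 1, 3, 8, 9, 11, 12, 13, and 16 confine each of a3, a5, a4, a1 to the 3 values {1, …, 3}.
Constraint 4 requires all 4 of them to be distinct, but only 3 values are available — impossible by the pigeonhole principle.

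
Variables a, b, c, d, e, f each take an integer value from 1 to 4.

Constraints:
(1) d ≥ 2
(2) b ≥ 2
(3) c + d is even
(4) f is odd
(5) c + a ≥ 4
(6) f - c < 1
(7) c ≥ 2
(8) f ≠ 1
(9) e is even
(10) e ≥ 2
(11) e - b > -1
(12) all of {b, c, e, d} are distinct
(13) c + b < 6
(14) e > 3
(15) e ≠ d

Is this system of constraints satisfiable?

Unsatisfiable

Constraints 1, 2, 7, and 10 confine each of b, c, e, d to the 3 values {2, …, 4} (the domain already gives each ≤ 4).
Constraint 12 requires all 4 of them to be distinct, but only 3 values are available — impossible by the pigeonhole principle.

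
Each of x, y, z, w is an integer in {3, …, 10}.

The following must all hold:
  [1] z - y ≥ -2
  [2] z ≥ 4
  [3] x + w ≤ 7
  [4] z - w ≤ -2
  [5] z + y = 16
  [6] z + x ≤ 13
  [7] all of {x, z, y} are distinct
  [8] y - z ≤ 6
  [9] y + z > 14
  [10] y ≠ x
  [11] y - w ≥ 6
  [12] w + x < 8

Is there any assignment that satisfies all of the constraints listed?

Unsatisfiable

Constraints 4, 8, and 11 give w − z ≥ 2, z − y ≥ -6, y − w ≥ 6.
Adding all 3 inequalities: the left sides telescope to 0, and the right sides sum to 2 + (-6) + 6 = 2. So 0 ≥ 2, which is false.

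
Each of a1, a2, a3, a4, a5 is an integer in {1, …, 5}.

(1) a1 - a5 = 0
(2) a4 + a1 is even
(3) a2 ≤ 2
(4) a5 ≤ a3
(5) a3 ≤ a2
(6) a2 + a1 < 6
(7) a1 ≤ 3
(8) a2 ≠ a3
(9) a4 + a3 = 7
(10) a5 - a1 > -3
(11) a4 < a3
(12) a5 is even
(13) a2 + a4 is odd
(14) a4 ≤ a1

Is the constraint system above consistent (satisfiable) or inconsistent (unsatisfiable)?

From constraints 7 and 14: a4 ≤ a1 ≤ 3. From constraints 3 and 5: a3 ≤ a2 ≤ 2. Hence a4 + a3 ≤ 5. But constraint 9 requires a4 + a3 = 7, and 7 > 5. Contradiction.

Unsatisfiable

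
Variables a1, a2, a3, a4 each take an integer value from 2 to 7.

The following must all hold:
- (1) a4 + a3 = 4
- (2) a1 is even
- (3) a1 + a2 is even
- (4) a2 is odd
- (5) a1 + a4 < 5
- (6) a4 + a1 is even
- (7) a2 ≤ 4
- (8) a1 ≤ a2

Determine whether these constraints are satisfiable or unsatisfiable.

Unsatisfiable

Constraint 2 makes a1 even and constraint 4 makes a2 odd, so a1 + a2 must be odd. Constraint 3 says a1 + a2 is even — contradiction.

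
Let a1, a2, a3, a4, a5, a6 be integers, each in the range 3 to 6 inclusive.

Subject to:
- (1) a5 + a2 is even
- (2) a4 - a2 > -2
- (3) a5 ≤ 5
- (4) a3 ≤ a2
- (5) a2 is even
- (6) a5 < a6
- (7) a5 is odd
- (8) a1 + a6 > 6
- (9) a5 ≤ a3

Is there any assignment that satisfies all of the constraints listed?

Unsatisfiable

Constraint 7 makes a5 odd and constraint 5 makes a2 even, so a5 + a2 must be odd. Constraint 1 says a5 + a2 is even — contradiction.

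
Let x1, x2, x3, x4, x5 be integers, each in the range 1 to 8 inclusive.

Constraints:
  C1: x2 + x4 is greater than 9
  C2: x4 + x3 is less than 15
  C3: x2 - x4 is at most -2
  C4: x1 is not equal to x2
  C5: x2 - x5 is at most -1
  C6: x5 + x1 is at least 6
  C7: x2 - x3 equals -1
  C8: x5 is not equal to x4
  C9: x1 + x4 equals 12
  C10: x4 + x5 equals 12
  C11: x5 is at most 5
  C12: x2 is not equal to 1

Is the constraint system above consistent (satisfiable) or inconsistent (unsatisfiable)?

The assignment x1 = 4, x2 = 3, x3 = 4, x4 = 8, x5 = 4 works:
  constraint 1 holds since x2 + x4 = 11.
  constraint 2 holds since x4 + x3 = 12.
  constraint 3 holds since x2 - x4 = -5.
The rest check out directly.

Satisfiable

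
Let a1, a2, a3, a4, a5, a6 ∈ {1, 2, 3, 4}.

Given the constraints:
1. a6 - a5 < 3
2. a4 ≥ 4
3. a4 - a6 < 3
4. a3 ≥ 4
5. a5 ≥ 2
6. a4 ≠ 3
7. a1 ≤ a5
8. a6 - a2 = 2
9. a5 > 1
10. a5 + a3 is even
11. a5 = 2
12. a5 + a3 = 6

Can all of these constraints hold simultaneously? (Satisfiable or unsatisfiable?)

One satisfying assignment is a1 = 2, a2 = 2, a3 = 4, a4 = 4, a5 = 2, a6 = 4.
For the less obvious constraints — constraint 1: a6 - a5 = 2; constraint 3: a4 - a6 = 0; constraint 8: a6 - a2 = 2 — and the others hold by inspection.

Satisfiable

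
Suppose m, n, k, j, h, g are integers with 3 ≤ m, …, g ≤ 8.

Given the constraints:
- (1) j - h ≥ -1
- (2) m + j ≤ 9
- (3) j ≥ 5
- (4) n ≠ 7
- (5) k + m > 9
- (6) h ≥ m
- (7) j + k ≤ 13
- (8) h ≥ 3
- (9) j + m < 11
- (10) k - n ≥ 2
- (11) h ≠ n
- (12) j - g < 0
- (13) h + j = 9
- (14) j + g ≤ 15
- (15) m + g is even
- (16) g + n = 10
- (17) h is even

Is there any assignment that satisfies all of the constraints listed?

Try m = 3, n = 3, k = 7, j = 5, h = 4, g = 7.
Check constraint 1: j - h = 1; constraint 2: m + j = 8. The remaining constraints are straightforward to verify.

Satisfiable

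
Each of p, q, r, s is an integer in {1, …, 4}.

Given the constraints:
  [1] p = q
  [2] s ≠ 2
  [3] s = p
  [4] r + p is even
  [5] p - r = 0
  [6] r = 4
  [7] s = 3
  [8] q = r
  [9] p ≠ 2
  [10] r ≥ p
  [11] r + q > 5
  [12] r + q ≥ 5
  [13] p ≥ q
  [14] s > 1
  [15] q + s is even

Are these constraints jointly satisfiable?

Unsatisfiable

Constraint 7 fixes s = 3 and constraint 6 fixes r = 4. Constraints 1, 3, and 8 give s = p = q = r, so s = r. But 3 ≠ 4 — contradiction.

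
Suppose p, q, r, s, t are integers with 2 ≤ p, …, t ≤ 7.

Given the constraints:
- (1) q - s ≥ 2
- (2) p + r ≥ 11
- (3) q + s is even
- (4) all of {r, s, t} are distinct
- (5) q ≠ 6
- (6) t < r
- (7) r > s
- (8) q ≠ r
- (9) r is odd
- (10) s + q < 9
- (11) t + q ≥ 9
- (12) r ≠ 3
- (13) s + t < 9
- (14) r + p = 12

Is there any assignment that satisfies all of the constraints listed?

One satisfying assignment is p = 5, q = 5, r = 7, s = 3, t = 5.
For the less obvious constraints — constraint 1: q - s = 2; constraint 2: p + r = 12; constraint 10: s + q = 8 — and the others hold by inspection.

Satisfiable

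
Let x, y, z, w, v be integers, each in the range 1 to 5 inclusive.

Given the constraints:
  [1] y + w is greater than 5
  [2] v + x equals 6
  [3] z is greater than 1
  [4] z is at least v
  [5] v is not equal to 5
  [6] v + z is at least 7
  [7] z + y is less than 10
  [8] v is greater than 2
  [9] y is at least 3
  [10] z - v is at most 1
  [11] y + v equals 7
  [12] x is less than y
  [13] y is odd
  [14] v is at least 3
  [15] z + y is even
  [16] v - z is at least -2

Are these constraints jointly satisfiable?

Satisfiable

The assignment x = 2, y = 3, z = 5, w = 5, v = 4 works:
  constraint 1 holds since y + w = 8.
  constraint 2 holds since v + x = 6.
  constraint 6 holds since v + z = 9.
The rest check out directly.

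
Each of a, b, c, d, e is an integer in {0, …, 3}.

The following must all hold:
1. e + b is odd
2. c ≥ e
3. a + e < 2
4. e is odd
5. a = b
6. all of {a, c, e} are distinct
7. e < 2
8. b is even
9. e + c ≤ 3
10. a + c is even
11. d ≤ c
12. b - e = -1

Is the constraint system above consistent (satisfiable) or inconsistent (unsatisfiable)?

One satisfying assignment is a = 0, b = 0, c = 2, d = 1, e = 1.
For the less obvious constraints — constraint 3: a + e = 1; constraint 9: e + c = 3; constraint 12: b - e = -1 — and the others hold by inspection.

Satisfiable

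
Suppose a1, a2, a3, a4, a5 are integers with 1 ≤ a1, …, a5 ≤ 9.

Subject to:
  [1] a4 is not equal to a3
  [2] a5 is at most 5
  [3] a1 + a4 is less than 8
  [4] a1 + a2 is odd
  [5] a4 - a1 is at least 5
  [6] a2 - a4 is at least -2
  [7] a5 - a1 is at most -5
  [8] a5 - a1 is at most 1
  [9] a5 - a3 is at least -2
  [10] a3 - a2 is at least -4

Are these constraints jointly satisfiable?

Unsatisfiable

Constraints 5, 6, 7, 9, and 10 give a2 − a4 ≥ -2, a4 − a1 ≥ 5, a1 − a5 ≥ 5, a5 − a3 ≥ -2, a3 − a2 ≥ -4.
Adding all 5 inequalities: the left sides telescope to 0, and the right sides sum to (-2) + 5 + 5 + (-2) + (-4) = 2. So 0 ≥ 2, which is false.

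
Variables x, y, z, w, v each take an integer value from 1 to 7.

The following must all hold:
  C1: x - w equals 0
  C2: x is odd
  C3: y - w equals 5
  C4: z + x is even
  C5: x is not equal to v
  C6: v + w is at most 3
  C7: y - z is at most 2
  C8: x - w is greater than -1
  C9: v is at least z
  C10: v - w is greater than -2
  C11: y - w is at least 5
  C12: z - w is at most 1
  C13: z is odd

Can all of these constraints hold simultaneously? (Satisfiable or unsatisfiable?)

Unsatisfiable

Constraints 7, 11, and 12 give z − y ≥ -2, y − w ≥ 5, w − z ≥ -1.
Adding all 3 inequalities: the left sides telescope to 0, and the right sides sum to (-2) + 5 + (-1) = 2. So 0 ≥ 2, which is false.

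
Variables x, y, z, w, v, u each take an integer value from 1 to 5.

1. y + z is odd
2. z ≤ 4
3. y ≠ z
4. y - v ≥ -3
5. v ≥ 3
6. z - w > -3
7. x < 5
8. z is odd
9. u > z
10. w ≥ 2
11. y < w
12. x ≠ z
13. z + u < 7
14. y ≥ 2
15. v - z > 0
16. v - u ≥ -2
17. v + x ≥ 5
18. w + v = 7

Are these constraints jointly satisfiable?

Satisfiable

One satisfying assignment is x = 4, y = 2, z = 1, w = 3, v = 4, u = 3.
For the less obvious constraints — constraint 4: y - v = -2; constraint 6: z - w = -2; constraint 13: z + u = 4 — and the others hold by inspection.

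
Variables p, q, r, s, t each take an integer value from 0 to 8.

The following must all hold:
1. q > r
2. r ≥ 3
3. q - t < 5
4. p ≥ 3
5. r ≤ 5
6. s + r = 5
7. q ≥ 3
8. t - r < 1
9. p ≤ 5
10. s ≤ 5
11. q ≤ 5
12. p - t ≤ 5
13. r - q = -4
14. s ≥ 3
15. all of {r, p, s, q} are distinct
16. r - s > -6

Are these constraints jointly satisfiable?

Unsatisfiable

Constraints 2, 4, 5, 7, 9, 10, 11, and 14 confine each of r, p, s, q to the 3 values {3, …, 5}.
Constraint 15 requires all 4 of them to be distinct, but only 3 values are available — impossible by the pigeonhole principle.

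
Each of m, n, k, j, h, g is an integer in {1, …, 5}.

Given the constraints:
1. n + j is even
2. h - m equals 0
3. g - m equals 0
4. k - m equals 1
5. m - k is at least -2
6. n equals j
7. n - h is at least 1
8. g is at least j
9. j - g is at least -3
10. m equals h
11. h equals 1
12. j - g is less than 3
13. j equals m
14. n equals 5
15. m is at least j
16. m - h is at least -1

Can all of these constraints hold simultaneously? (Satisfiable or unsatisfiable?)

Unsatisfiable

Constraint 14 fixes n = 5 and constraint 11 fixes h = 1. Constraints 6, 10, and 13 give n = j = m = h, so n = h. But 5 ≠ 1 — contradiction.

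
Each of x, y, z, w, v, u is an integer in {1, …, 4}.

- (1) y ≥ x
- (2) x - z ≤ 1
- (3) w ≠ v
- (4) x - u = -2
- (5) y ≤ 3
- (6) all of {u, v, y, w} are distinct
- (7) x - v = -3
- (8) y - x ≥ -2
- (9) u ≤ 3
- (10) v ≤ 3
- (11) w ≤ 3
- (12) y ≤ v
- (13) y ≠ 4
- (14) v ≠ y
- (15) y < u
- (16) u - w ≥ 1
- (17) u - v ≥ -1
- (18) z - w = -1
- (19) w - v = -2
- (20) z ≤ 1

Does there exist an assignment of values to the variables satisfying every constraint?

Unsatisfiable

Constraints 5, 9, 10, and 11 confine each of u, v, y, w to the 3 values {1, …, 3} (the domain already gives each ≥ 1).
Constraint 6 requires all 4 of them to be distinct, but only 3 values are available — impossible by the pigeonhole principle.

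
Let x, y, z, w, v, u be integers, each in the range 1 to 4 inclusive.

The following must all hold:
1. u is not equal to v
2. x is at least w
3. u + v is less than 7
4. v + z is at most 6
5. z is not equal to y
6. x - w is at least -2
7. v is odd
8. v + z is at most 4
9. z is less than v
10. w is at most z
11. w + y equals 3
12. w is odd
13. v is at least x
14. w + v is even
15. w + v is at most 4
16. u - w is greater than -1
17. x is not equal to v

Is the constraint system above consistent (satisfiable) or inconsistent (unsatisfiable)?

Satisfiable

One satisfying assignment is x = 1, y = 2, z = 1, w = 1, v = 3, u = 2.
For the less obvious constraints — constraint 3: u + v = 5; constraint 4: v + z = 4; constraint 6: x - w = 0 — and the others hold by inspection.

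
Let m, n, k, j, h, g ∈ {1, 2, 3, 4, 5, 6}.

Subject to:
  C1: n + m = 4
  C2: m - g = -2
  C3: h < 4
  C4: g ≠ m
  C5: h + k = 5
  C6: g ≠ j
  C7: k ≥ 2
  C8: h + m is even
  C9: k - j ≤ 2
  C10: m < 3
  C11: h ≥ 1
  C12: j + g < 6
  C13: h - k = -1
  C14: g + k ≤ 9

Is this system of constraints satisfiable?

Try m = 2, n = 2, k = 3, j = 1, h = 2, g = 4.
Check constraint 1: n + m = 4; constraint 2: m - g = -2. The remaining constraints are straightforward to verify.

Satisfiable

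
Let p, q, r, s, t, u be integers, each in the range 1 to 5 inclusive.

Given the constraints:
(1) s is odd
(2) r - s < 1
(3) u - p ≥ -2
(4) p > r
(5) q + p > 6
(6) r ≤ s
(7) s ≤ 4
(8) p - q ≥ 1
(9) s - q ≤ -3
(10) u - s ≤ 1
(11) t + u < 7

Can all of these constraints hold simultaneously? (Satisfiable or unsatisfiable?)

Unsatisfiable

Constraints 3, 8, 9, and 10 give q − s ≥ 3, s − u ≥ -1, u − p ≥ -2, p − q ≥ 1.
Adding all 4 inequalities: the left sides telescope to 0, and the right sides sum to 3 + (-1) + (-2) + 1 = 1. So 0 ≥ 1, which is false.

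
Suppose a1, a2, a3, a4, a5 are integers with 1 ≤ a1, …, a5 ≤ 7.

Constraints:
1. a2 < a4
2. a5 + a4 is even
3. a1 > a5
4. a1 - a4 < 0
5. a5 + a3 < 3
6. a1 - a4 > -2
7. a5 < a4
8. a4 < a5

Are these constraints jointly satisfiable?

Unsatisfiable

Constraints 3, 4, and 8 give a1 < a4, a4 < a5, a5 < a1. Chaining: a1 < a4 < a5 < a1, which forces a1 < a1 — impossible.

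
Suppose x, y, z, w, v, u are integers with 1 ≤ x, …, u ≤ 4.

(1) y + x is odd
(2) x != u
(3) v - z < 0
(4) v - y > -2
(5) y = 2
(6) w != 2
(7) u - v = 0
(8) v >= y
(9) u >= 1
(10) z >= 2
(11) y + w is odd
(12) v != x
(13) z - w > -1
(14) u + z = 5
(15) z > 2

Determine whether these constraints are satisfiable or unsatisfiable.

Satisfiable

The assignment x = 1, y = 2, z = 3, w = 1, v = 2, u = 2 works:
  constraint 3 holds since v - z = -1.
  constraint 4 holds since v - y = 0.
The rest check out directly.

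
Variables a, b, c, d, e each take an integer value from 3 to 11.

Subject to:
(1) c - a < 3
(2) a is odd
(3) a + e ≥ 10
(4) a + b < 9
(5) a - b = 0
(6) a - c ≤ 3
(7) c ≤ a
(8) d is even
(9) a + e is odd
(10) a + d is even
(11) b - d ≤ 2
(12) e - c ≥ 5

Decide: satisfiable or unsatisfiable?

Constraint 2 makes a odd and constraint 8 makes d even, so a + d must be odd. Constraint 10 says a + d is even — contradiction.

Unsatisfiable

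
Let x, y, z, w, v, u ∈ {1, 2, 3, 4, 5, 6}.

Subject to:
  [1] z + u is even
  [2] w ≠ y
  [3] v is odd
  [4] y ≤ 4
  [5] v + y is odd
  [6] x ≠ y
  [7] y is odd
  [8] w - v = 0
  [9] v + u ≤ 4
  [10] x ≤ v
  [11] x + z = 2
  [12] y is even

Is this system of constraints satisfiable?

Unsatisfiable

Constraint 3 makes v odd and constraint 7 makes y odd, so v + y must be even. Constraint 5 says v + y is odd — contradiction.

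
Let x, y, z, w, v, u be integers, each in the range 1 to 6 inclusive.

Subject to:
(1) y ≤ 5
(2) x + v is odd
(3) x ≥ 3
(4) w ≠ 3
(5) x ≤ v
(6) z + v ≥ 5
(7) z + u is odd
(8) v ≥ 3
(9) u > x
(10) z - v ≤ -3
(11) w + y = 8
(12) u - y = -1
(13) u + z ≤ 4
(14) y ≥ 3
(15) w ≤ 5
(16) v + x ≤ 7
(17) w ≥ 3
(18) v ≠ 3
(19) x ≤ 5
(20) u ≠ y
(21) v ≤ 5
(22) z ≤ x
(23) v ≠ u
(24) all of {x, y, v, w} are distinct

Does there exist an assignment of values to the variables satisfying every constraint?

Unsatisfiable

Constraints 1, 3, 8, 14, 15, 17, 19, and 21 confine each of x, y, v, w to the 3 values {3, …, 5}.
Constraint 24 requires all 4 of them to be distinct, but only 3 values are available — impossible by the pigeonhole principle.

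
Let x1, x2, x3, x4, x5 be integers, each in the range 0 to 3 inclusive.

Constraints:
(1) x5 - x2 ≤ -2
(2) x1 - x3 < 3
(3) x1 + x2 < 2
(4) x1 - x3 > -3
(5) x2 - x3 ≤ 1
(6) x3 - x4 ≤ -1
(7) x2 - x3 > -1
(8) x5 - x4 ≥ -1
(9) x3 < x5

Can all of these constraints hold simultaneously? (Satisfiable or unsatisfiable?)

Constraints 1, 5, 6, and 8 give x2 − x5 ≥ 2, x5 − x4 ≥ -1, x4 − x3 ≥ 1, x3 − x2 ≥ -1.
Adding all 4 inequalities: the left sides telescope to 0, and the right sides sum to 2 + (-1) + 1 + (-1) = 1. So 0 ≥ 1, which is false.

Unsatisfiable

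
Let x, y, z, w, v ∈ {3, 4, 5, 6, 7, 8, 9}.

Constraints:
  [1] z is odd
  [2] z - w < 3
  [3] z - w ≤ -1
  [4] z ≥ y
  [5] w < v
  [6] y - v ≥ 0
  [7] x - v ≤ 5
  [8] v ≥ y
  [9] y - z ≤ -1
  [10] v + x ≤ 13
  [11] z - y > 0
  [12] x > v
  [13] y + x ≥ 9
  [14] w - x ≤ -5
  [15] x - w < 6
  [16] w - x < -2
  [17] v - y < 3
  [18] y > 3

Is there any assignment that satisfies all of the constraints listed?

Unsatisfiable

Constraints 3, 6, 7, 9, and 14 give w − z ≥ 1, z − y ≥ 1, y − v ≥ 0, v − x ≥ -5, x − w ≥ 5.
Adding all 5 inequalities: the left sides telescope to 0, and the right sides sum to 1 + 1 + 0 + (-5) + 5 = 2. So 0 ≥ 2, which is false.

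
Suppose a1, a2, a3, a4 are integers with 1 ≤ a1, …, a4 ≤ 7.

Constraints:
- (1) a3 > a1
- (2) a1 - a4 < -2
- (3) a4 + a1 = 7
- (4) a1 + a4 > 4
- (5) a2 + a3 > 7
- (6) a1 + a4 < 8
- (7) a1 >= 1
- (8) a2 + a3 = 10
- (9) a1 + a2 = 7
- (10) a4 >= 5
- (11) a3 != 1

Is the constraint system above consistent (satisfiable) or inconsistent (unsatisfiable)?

Setting (a1, a2, a3, a4) = (1, 6, 4, 6) satisfies everything: constraint 2: a1 - a4 = -5; constraint 3: a4 + a1 = 7, and the others follow.

Satisfiable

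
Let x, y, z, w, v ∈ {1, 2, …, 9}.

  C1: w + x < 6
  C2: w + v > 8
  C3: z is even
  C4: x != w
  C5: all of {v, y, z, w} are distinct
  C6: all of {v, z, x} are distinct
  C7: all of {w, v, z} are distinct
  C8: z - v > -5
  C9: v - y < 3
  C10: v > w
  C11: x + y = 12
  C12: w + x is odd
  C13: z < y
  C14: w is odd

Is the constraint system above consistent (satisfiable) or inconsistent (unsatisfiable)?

One satisfying assignment is x = 4, y = 8, z = 6, w = 1, v = 9.
For the less obvious constraints — constraint 1: w + x = 5; constraint 2: w + v = 10; constraint 8: z - v = -3 — and the others hold by inspection.

Satisfiable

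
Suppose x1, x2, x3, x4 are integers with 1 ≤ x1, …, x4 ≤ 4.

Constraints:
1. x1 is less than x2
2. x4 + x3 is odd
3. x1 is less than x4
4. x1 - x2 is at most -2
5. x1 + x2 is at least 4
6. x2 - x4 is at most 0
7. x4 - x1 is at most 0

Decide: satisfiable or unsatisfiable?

Unsatisfiable

Constraints 4, 6, and 7 give x1 − x4 ≥ 0, x4 − x2 ≥ 0, x2 − x1 ≥ 2.
Adding all 3 inequalities: the left sides telescope to 0, and the right sides sum to 0 + 0 + 2 = 2. So 0 ≥ 2, which is false.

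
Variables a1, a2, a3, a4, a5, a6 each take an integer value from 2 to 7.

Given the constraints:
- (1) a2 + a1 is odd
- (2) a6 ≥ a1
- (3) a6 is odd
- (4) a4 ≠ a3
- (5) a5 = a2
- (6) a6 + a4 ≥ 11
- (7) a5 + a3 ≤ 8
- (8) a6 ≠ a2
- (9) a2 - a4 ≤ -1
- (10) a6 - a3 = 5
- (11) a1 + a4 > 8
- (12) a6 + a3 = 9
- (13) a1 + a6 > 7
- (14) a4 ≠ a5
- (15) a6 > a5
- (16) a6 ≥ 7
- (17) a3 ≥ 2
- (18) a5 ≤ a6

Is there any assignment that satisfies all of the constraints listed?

Try a1 = 2, a2 = 3, a3 = 2, a4 = 7, a5 = 3, a6 = 7.
Check constraint 6: a6 + a4 = 14; constraint 7: a5 + a3 = 5; constraint 9: a2 - a4 = -4. The remaining constraints are straightforward to verify.

Satisfiable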